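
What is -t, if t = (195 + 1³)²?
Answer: -38416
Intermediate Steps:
t = 38416 (t = (195 + 1)² = 196² = 38416)
-t = -1*38416 = -38416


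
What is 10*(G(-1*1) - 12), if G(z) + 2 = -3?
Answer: -170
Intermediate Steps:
G(z) = -5 (G(z) = -2 - 3 = -5)
10*(G(-1*1) - 12) = 10*(-5 - 12) = 10*(-17) = -170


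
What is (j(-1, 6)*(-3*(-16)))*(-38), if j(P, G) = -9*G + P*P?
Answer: 96672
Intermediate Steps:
j(P, G) = P**2 - 9*G (j(P, G) = -9*G + P**2 = P**2 - 9*G)
(j(-1, 6)*(-3*(-16)))*(-38) = (((-1)**2 - 9*6)*(-3*(-16)))*(-38) = ((1 - 54)*48)*(-38) = -53*48*(-38) = -2544*(-38) = 96672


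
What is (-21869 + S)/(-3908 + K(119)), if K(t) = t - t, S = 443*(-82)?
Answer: 58195/3908 ≈ 14.891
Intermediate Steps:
S = -36326
K(t) = 0
(-21869 + S)/(-3908 + K(119)) = (-21869 - 36326)/(-3908 + 0) = -58195/(-3908) = -58195*(-1/3908) = 58195/3908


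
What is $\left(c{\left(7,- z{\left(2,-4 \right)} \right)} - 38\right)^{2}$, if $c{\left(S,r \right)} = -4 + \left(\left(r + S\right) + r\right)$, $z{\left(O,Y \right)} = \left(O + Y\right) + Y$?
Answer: $529$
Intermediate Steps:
$z{\left(O,Y \right)} = O + 2 Y$
$c{\left(S,r \right)} = -4 + S + 2 r$ ($c{\left(S,r \right)} = -4 + \left(\left(S + r\right) + r\right) = -4 + \left(S + 2 r\right) = -4 + S + 2 r$)
$\left(c{\left(7,- z{\left(2,-4 \right)} \right)} - 38\right)^{2} = \left(\left(-4 + 7 + 2 \left(- (2 + 2 \left(-4\right))\right)\right) - 38\right)^{2} = \left(\left(-4 + 7 + 2 \left(- (2 - 8)\right)\right) - 38\right)^{2} = \left(\left(-4 + 7 + 2 \left(\left(-1\right) \left(-6\right)\right)\right) - 38\right)^{2} = \left(\left(-4 + 7 + 2 \cdot 6\right) - 38\right)^{2} = \left(\left(-4 + 7 + 12\right) - 38\right)^{2} = \left(15 - 38\right)^{2} = \left(-23\right)^{2} = 529$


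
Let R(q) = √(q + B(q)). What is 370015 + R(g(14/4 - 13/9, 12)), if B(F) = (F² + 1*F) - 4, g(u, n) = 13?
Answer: 370015 + √191 ≈ 3.7003e+5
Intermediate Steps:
B(F) = -4 + F + F² (B(F) = (F² + F) - 4 = (F + F²) - 4 = -4 + F + F²)
R(q) = √(-4 + q² + 2*q) (R(q) = √(q + (-4 + q + q²)) = √(-4 + q² + 2*q))
370015 + R(g(14/4 - 13/9, 12)) = 370015 + √(-4 + 13² + 2*13) = 370015 + √(-4 + 169 + 26) = 370015 + √191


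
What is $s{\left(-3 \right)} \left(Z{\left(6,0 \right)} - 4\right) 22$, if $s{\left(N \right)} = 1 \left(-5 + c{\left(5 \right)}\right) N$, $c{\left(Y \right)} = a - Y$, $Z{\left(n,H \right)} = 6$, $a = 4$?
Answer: $792$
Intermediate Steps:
$c{\left(Y \right)} = 4 - Y$
$s{\left(N \right)} = - 6 N$ ($s{\left(N \right)} = 1 \left(-5 + \left(4 - 5\right)\right) N = 1 \left(-5 - 1\right) N = 1 \left(-6\right) N = - 6 N$)
$s{\left(-3 \right)} \left(Z{\left(6,0 \right)} - 4\right) 22 = \left(-6\right) \left(-3\right) \left(6 - 4\right) 22 = 18 \cdot 2 \cdot 22 = 36 \cdot 22 = 792$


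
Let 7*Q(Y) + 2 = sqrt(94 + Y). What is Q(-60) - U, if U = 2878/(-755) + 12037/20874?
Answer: 46484617/15759870 + sqrt(34)/7 ≈ 3.7825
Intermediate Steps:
U = -50987437/15759870 (U = 2878*(-1/755) + 12037*(1/20874) = -2878/755 + 12037/20874 = -50987437/15759870 ≈ -3.2353)
Q(Y) = -2/7 + sqrt(94 + Y)/7
Q(-60) - U = (-2/7 + sqrt(94 - 60)/7) - 1*(-50987437/15759870) = (-2/7 + sqrt(34)/7) + 50987437/15759870 = 46484617/15759870 + sqrt(34)/7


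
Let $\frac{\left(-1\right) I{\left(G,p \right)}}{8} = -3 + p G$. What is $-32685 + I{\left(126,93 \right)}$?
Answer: $-126405$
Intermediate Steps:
$I{\left(G,p \right)} = 24 - 8 G p$ ($I{\left(G,p \right)} = - 8 \left(-3 + p G\right) = - 8 \left(-3 + G p\right) = 24 - 8 G p$)
$-32685 + I{\left(126,93 \right)} = -32685 + \left(24 - 1008 \cdot 93\right) = -32685 + \left(24 - 93744\right) = -32685 - 93720 = -126405$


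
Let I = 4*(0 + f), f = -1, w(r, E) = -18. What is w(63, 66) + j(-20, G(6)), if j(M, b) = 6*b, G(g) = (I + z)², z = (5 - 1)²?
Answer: 846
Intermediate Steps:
I = -4 (I = 4*(0 - 1) = 4*(-1) = -4)
z = 16 (z = 4² = 16)
G(g) = 144 (G(g) = (-4 + 16)² = 12² = 144)
w(63, 66) + j(-20, G(6)) = -18 + 6*144 = -18 + 864 = 846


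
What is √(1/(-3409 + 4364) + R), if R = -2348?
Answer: I*√2141433745/955 ≈ 48.456*I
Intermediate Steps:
√(1/(-3409 + 4364) + R) = √(1/(-3409 + 4364) - 2348) = √(1/955 - 2348) = √(-2242339/955) = I*√2141433745/955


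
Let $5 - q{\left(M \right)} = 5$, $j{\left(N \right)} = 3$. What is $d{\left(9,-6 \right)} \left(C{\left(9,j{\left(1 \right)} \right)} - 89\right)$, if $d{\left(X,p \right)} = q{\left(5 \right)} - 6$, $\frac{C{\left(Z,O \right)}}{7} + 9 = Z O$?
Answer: $-222$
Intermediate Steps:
$C{\left(Z,O \right)} = -63 + 7 O Z$ ($C{\left(Z,O \right)} = -63 + 7 Z O = -63 + 7 O Z$)
$q{\left(M \right)} = 0$ ($q{\left(M \right)} = 5 - 5 = 0$)
$d{\left(X,p \right)} = -6$ ($d{\left(X,p \right)} = 0 - 6 = -6$)
$d{\left(9,-6 \right)} \left(C{\left(9,j{\left(1 \right)} \right)} - 89\right) = - 6 \left(\left(-63 + 7 \cdot 3 \cdot 9\right) - 89\right) = - 6 \left(\left(-63 + 189\right) - 89\right) = - 6 \left(126 - 89\right) = \left(-6\right) 37 = -222$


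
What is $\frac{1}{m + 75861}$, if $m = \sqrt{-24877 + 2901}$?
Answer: $\frac{75861}{5754913297} - \frac{2 i \sqrt{5494}}{5754913297} \approx 1.3182 \cdot 10^{-5} - 2.5759 \cdot 10^{-8} i$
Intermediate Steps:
$m = 2 i \sqrt{5494}$ ($m = \sqrt{-21976} = 2 i \sqrt{5494} \approx 148.24 i$)
$\frac{1}{m + 75861} = \frac{1}{2 i \sqrt{5494} + 75861} = \frac{1}{75861 + 2 i \sqrt{5494}}$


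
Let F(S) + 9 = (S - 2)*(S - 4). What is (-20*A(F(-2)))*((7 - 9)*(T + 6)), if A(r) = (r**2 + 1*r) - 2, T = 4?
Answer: 95200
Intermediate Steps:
F(S) = -9 + (-4 + S)*(-2 + S) (F(S) = -9 + (S - 2)*(S - 4) = -9 + (-2 + S)*(-4 + S) = -9 + (-4 + S)*(-2 + S))
A(r) = -2 + r + r**2 (A(r) = (r**2 + r) - 2 = (r + r**2) - 2 = -2 + r + r**2)
(-20*A(F(-2)))*((7 - 9)*(T + 6)) = (-20*(-2 + (-1 + (-2)**2 - 6*(-2)) + (-1 + (-2)**2 - 6*(-2))**2))*((7 - 9)*(4 + 6)) = (-20*(-2 + (-1 + 4 + 12) + (-1 + 4 + 12)**2))*(-2*10) = -20*(-2 + 15 + 15**2)*(-20) = -20*(-2 + 15 + 225)*(-20) = -20*238*(-20) = -4760*(-20) = 95200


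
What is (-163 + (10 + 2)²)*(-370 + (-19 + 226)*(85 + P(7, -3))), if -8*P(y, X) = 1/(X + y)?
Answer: -10468867/32 ≈ -3.2715e+5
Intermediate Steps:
P(y, X) = -1/(8*(X + y))
(-163 + (10 + 2)²)*(-370 + (-19 + 226)*(85 + P(7, -3))) = (-163 + (10 + 2)²)*(-370 + (-19 + 226)*(85 - 1/(8*(-3) + 8*7))) = (-163 + 12²)*(-370 + 207*(85 - 1/(-24 + 56))) = (-163 + 144)*(-370 + 207*(85 - 1/32)) = -19*(-370 + 207*(85 - 1*1/32)) = -19*(-370 + 207*(85 - 1/32)) = -19*(-370 + 207*(2719/32)) = -19*(-370 + 562833/32) = -19*550993/32 = -10468867/32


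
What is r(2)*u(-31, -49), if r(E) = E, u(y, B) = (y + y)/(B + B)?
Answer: 62/49 ≈ 1.2653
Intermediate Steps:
u(y, B) = y/B (u(y, B) = (2*y)/((2*B)) = (2*y)*(1/(2*B)) = y/B)
r(2)*u(-31, -49) = 2*(-31/(-49)) = 2*(-31*(-1/49)) = 2*(31/49) = 62/49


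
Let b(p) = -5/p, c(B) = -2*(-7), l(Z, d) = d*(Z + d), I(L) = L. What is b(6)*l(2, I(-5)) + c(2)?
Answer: 3/2 ≈ 1.5000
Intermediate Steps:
c(B) = 14
b(6)*l(2, I(-5)) + c(2) = (-5/6)*(-5*(2 - 5)) + 14 = (-5*⅙)*(-5*(-3)) + 14 = -⅚*15 + 14 = -25/2 + 14 = 3/2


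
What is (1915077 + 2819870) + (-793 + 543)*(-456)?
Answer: 4848947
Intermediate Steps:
(1915077 + 2819870) + (-793 + 543)*(-456) = 4734947 - 250*(-456) = 4734947 + 114000 = 4848947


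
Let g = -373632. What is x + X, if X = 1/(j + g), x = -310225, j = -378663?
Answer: -233380716376/752295 ≈ -3.1023e+5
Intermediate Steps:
X = -1/752295 (X = 1/(-378663 - 373632) = 1/(-752295) = -1/752295 ≈ -1.3293e-6)
x + X = -310225 - 1/752295 = -233380716376/752295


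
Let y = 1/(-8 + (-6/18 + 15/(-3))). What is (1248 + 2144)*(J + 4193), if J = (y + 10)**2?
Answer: 363919677/25 ≈ 1.4557e+7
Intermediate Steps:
y = -3/40 (y = 1/(-8 + (-6*1/18 + 15*(-1/3))) = 1/(-8 + (-1/3 - 5)) = 1/(-8 - 16/3) = 1/(-40/3) = -3/40 ≈ -0.075000)
J = 157609/1600 (J = (-3/40 + 10)**2 = (397/40)**2 = 157609/1600 ≈ 98.506)
(1248 + 2144)*(J + 4193) = (1248 + 2144)*(157609/1600 + 4193) = 3392*(6866409/1600) = 363919677/25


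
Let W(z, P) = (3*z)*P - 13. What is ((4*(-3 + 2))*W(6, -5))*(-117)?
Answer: -48204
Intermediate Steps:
W(z, P) = -13 + 3*P*z (W(z, P) = 3*P*z - 13 = -13 + 3*P*z)
((4*(-3 + 2))*W(6, -5))*(-117) = ((4*(-3 + 2))*(-13 + 3*(-5)*6))*(-117) = ((4*(-1))*(-13 - 90))*(-117) = -4*(-103)*(-117) = 412*(-117) = -48204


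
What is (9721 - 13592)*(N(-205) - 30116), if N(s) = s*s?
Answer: -46099739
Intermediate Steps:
N(s) = s²
(9721 - 13592)*(N(-205) - 30116) = (9721 - 13592)*((-205)² - 30116) = -3871*(42025 - 30116) = -3871*11909 = -46099739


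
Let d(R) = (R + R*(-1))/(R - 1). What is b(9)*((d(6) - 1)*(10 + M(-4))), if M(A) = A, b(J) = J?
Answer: -54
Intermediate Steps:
d(R) = 0 (d(R) = (R - R)/(-1 + R) = 0/(-1 + R) = 0)
b(9)*((d(6) - 1)*(10 + M(-4))) = 9*((0 - 1)*(10 - 4)) = 9*(-1*6) = 9*(-6) = -54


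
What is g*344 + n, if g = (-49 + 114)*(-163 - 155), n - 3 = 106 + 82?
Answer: -7110289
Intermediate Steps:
n = 191 (n = 3 + (106 + 82) = 3 + 188 = 191)
g = -20670 (g = 65*(-318) = -20670)
g*344 + n = -20670*344 + 191 = -7110480 + 191 = -7110289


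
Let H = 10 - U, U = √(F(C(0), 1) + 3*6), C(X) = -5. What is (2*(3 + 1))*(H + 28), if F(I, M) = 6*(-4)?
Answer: 304 - 8*I*√6 ≈ 304.0 - 19.596*I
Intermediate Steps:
F(I, M) = -24
U = I*√6 (U = √(-24 + 3*6) = √(-24 + 18) = √(-6) = I*√6 ≈ 2.4495*I)
H = 10 - I*√6 ≈ 10.0 - 2.4495*I
(2*(3 + 1))*(H + 28) = (2*(3 + 1))*((10 - I*√6) + 28) = (2*4)*(38 - I*√6) = 8*(38 - I*√6) = 304 - 8*I*√6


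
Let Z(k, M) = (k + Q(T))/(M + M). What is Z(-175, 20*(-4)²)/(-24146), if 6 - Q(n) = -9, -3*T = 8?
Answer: 1/96584 ≈ 1.0354e-5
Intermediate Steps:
T = -8/3 (T = -⅓*8 = -8/3 ≈ -2.6667)
Q(n) = 15 (Q(n) = 6 - 1*(-9) = 6 + 9 = 15)
Z(k, M) = (15 + k)/(2*M) (Z(k, M) = (k + 15)/(M + M) = (15 + k)/((2*M)) = (15 + k)*(1/(2*M)) = (15 + k)/(2*M))
Z(-175, 20*(-4)²)/(-24146) = ((15 - 175)/(2*((20*(-4)²))))/(-24146) = ((½)*(-160)/(20*16))*(-1/24146) = ((½)*(-160)/320)*(-1/24146) = ((½)*(1/320)*(-160))*(-1/24146) = -¼*(-1/24146) = 1/96584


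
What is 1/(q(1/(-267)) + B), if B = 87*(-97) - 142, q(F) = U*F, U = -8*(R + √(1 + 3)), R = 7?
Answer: -89/763685 ≈ -0.00011654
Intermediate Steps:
U = -72 (U = -8*(7 + √(1 + 3)) = -8*(7 + √4) = -8*(7 + 2) = -8*9 = -72)
q(F) = -72*F
B = -8581 (B = -8439 - 142 = -8581)
1/(q(1/(-267)) + B) = 1/(-72/(-267) - 8581) = 1/(-72*(-1/267) - 8581) = 1/(24/89 - 8581) = 1/(-763685/89) = -89/763685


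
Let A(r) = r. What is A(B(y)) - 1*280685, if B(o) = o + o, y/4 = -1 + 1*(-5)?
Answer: -280733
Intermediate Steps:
y = -24 (y = 4*(-1 + 1*(-5)) = 4*(-1 - 5) = 4*(-6) = -24)
B(o) = 2*o
A(B(y)) - 1*280685 = 2*(-24) - 1*280685 = -48 - 280685 = -280733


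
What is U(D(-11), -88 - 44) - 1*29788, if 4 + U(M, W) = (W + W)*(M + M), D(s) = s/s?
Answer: -30320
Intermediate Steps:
D(s) = 1
U(M, W) = -4 + 4*M*W (U(M, W) = -4 + (W + W)*(M + M) = -4 + (2*W)*(2*M) = -4 + 4*M*W)
U(D(-11), -88 - 44) - 1*29788 = (-4 + 4*1*(-88 - 44)) - 1*29788 = (-4 + 4*1*(-132)) - 29788 = (-4 - 528) - 29788 = -532 - 29788 = -30320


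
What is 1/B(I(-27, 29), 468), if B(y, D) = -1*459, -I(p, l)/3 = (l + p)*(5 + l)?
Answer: -1/459 ≈ -0.0021787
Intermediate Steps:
I(p, l) = -3*(5 + l)*(l + p) (I(p, l) = -3*(l + p)*(5 + l) = -3*(5 + l)*(l + p))
B(y, D) = -459
1/B(I(-27, 29), 468) = 1/(-459) = -1/459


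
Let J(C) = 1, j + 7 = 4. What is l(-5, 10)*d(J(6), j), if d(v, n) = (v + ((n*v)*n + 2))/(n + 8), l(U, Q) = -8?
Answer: -96/5 ≈ -19.200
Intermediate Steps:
j = -3 (j = -7 + 4 = -3)
d(v, n) = (2 + v + v*n²)/(8 + n) (d(v, n) = (v + (v*n² + 2))/(8 + n) = (v + (2 + v*n²))/(8 + n) = (2 + v + v*n²)/(8 + n))
l(-5, 10)*d(J(6), j) = -8*(2 + 1 + 1*(-3)²)/(8 - 3) = -8*(2 + 1 + 1*9)/5 = -8*(2 + 1 + 9)/5 = -8*12/5 = -96/5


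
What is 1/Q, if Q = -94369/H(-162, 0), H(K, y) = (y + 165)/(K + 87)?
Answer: 1/42895 ≈ 2.3313e-5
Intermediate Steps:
H(K, y) = (165 + y)/(87 + K)
Q = 42895 (Q = -94369*(87 - 162)/(165 + 0) = -94369/(165/(-75)) = -94369/((-1/75*165)) = -94369/(-11/5) = -94369*(-5/11) = 42895)
1/Q = 1/42895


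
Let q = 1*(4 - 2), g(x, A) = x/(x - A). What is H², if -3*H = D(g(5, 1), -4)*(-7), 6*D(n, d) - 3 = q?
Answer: 1225/324 ≈ 3.7809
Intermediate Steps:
q = 2 (q = 1*2 = 2)
D(n, d) = ⅚ (D(n, d) = ½ + (⅙)*2 = ½ + ⅓ = ⅚)
H = 35/18 (H = -5*(-7)/18 = -⅓*(-35/6) = 35/18 ≈ 1.9444)
H² = (35/18)² = 1225/324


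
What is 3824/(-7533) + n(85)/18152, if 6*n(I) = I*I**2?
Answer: 1403241379/273478032 ≈ 5.1311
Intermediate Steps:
n(I) = I**3/6 (n(I) = (I*I**2)/6 = I**3/6)
3824/(-7533) + n(85)/18152 = 3824/(-7533) + ((1/6)*85**3)/18152 = 3824*(-1/7533) + ((1/6)*614125)*(1/18152) = -3824/7533 + (614125/6)*(1/18152) = -3824/7533 + 614125/108912 = 1403241379/273478032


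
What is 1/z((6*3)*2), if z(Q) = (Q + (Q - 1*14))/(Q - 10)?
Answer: 13/29 ≈ 0.44828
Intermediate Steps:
z(Q) = (-14 + 2*Q)/(-10 + Q) (z(Q) = (Q + (Q - 14))/(-10 + Q) = (Q + (-14 + Q))/(-10 + Q) = (-14 + 2*Q)/(-10 + Q))
1/z((6*3)*2) = 1/(2*(-7 + (6*3)*2)/(-10 + (6*3)*2)) = 1/(2*(-7 + 18*2)/(-10 + 18*2)) = 1/(2*(-7 + 36)/(-10 + 36)) = 1/(2*29/26) = 1/(2*(1/26)*29) = 1/(29/13) = 13/29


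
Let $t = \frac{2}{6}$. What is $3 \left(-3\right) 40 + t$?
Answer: $- \frac{1079}{3} \approx -359.67$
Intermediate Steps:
$t = \frac{1}{3}$ ($t = 2 \cdot \frac{1}{6} = \frac{1}{3} \approx 0.33333$)
$3 \left(-3\right) 40 + t = 3 \left(-3\right) 40 + \frac{1}{3} = \left(-9\right) 40 + \frac{1}{3} = -360 + \frac{1}{3} = - \frac{1079}{3}$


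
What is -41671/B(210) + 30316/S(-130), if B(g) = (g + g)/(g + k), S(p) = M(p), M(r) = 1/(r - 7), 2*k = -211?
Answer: -499639217/120 ≈ -4.1637e+6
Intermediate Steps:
k = -211/2 (k = (1/2)*(-211) = -211/2 ≈ -105.50)
M(r) = 1/(-7 + r)
S(p) = 1/(-7 + p)
B(g) = 2*g/(-211/2 + g) (B(g) = (g + g)/(g - 211/2) = (2*g)/(-211/2 + g) = 2*g/(-211/2 + g))
-41671/B(210) + 30316/S(-130) = -41671/(4*210/(-211 + 2*210)) + 30316/(1/(-7 - 130)) = -41671/(4*210/(-211 + 420)) + 30316/(1/(-137)) = -41671/(4*210/209) + 30316/(-1/137) = -41671/(4*210*(1/209)) + 30316*(-137) = -41671/840/209 - 4153292 = -41671*209/840 - 4153292 = -1244177/120 - 4153292 = -499639217/120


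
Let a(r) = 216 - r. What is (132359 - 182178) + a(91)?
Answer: -49694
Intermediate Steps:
(132359 - 182178) + a(91) = (132359 - 182178) + (216 - 1*91) = -49819 + (216 - 91) = -49819 + 125 = -49694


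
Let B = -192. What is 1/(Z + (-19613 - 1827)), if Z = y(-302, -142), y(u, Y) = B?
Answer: -1/21632 ≈ -4.6228e-5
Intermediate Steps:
y(u, Y) = -192
Z = -192
1/(Z + (-19613 - 1827)) = 1/(-192 + (-19613 - 1827)) = 1/(-192 - 21440) = 1/(-21632) = -1/21632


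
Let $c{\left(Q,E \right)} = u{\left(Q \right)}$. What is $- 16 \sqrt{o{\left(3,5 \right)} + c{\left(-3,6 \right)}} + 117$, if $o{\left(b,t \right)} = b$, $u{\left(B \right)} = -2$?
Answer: $101$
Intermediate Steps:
$c{\left(Q,E \right)} = -2$
$- 16 \sqrt{o{\left(3,5 \right)} + c{\left(-3,6 \right)}} + 117 = - 16 \sqrt{3 - 2} + 117 = - 16 \sqrt{1} + 117 = \left(-16\right) 1 + 117 = -16 + 117 = 101$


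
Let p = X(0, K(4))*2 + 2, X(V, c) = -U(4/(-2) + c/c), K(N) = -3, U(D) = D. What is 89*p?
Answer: 356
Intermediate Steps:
X(V, c) = 1 (X(V, c) = -(4/(-2) + c/c) = -(4*(-½) + 1) = -(-2 + 1) = -1*(-1) = 1)
p = 4 (p = 1*2 + 2 = 2 + 2 = 4)
89*p = 89*4 = 356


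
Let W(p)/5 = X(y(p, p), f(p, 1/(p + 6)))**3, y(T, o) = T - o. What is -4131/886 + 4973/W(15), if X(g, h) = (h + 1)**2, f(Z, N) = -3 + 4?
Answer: 1542079/141760 ≈ 10.878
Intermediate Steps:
f(Z, N) = 1
X(g, h) = (1 + h)**2
W(p) = 320 (W(p) = 5*((1 + 1)**2)**3 = 5*(2**2)**3 = 5*4**3 = 5*64 = 320)
-4131/886 + 4973/W(15) = -4131/886 + 4973/320 = 1542079/141760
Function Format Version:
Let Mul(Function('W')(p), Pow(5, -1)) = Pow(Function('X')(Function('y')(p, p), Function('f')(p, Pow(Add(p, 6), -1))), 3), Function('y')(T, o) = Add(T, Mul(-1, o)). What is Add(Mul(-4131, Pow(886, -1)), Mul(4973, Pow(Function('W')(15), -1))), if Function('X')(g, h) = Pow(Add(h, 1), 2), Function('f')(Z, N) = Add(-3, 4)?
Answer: Rational(1542079, 141760) ≈ 10.878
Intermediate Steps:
Function('f')(Z, N) = 1
Function('X')(g, h) = Pow(Add(1, h), 2)
Function('W')(p) = 320 (Function('W')(p) = Mul(5, Pow(Pow(Add(1, 1), 2), 3)) = Mul(5, Pow(Pow(2, 2), 3)) = Mul(5, Pow(4, 3)) = Mul(5, 64) = 320)
Add(Mul(-4131, Pow(886, -1)), Mul(4973, Pow(Function('W')(15), -1))) = Add(Mul(-4131, Pow(886, -1)), Mul(4973, Pow(320, -1))) = Add(Mul(-4131, Rational(1, 886)), Mul(4973, Rational(1, 320))) = Add(Rational(-4131, 886), Rational(4973, 320)) = Rational(1542079, 141760)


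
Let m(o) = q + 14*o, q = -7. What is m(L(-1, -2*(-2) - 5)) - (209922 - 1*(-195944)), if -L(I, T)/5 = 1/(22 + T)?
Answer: -1217629/3 ≈ -4.0588e+5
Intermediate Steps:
L(I, T) = -5/(22 + T)
m(o) = -7 + 14*o
m(L(-1, -2*(-2) - 5)) - (209922 - 1*(-195944)) = (-7 + 14*(-5/(22 + (-2*(-2) - 5)))) - (209922 - 1*(-195944)) = (-7 + 14*(-5/(22 + (4 - 5)))) - (209922 + 195944) = (-7 + 14*(-5/(22 - 1))) - 1*405866 = (-7 + 14*(-5/21)) - 405866 = (-7 - 10/3) - 405866 = -31/3 - 405866 = -1217629/3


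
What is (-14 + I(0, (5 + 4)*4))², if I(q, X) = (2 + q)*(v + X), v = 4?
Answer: 4356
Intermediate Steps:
I(q, X) = (2 + q)*(4 + X)
(-14 + I(0, (5 + 4)*4))² = (-14 + (8 + 2*((5 + 4)*4) + 4*0 + ((5 + 4)*4)*0))² = (-14 + (8 + 2*(9*4) + 0 + (9*4)*0))² = (-14 + (8 + 2*36 + 0 + 36*0))² = (-14 + (8 + 72 + 0 + 0))² = (-14 + 80)² = 66² = 4356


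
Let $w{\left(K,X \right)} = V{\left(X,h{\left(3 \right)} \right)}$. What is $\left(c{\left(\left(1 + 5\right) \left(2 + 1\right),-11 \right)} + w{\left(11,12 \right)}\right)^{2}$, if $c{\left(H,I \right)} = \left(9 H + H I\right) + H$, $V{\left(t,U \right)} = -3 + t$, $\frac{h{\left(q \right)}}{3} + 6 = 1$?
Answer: $81$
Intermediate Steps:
$h{\left(q \right)} = -15$ ($h{\left(q \right)} = -18 + 3 \cdot 1 = -18 + 3 = -15$)
$c{\left(H,I \right)} = 10 H + H I$
$w{\left(K,X \right)} = -3 + X$
$\left(c{\left(\left(1 + 5\right) \left(2 + 1\right),-11 \right)} + w{\left(11,12 \right)}\right)^{2} = \left(\left(1 + 5\right) \left(2 + 1\right) \left(10 - 11\right) + \left(-3 + 12\right)\right)^{2} = \left(6 \cdot 3 \left(-1\right) + 9\right)^{2} = \left(18 \left(-1\right) + 9\right)^{2} = \left(-18 + 9\right)^{2} = \left(-9\right)^{2} = 81$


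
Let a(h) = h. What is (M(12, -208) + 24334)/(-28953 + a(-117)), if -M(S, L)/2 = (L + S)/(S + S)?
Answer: -73051/87210 ≈ -0.83764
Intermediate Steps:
M(S, L) = -(L + S)/S (M(S, L) = -2*(L + S)/(S + S) = -2*(L + S)/(2*S) = -2*(L + S)*1/(2*S) = -(L + S)/S)
(M(12, -208) + 24334)/(-28953 + a(-117)) = ((-1*(-208) - 1*12)/12 + 24334)/(-28953 - 117) = ((208 - 12)/12 + 24334)/(-29070) = ((1/12)*196 + 24334)*(-1/29070) = (49/3 + 24334)*(-1/29070) = (73051/3)*(-1/29070) = -73051/87210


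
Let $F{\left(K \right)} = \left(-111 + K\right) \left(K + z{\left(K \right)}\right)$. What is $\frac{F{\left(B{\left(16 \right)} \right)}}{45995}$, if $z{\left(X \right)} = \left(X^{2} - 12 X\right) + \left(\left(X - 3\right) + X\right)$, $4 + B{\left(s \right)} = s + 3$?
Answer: $- \frac{8352}{45995} \approx -0.18158$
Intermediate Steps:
$B{\left(s \right)} = -1 + s$ ($B{\left(s \right)} = -4 + \left(s + 3\right) = -4 + \left(3 + s\right) = -1 + s$)
$z{\left(X \right)} = -3 + X^{2} - 10 X$ ($z{\left(X \right)} = \left(X^{2} - 12 X\right) + \left(\left(-3 + X\right) + X\right) = \left(X^{2} - 12 X\right) + \left(-3 + 2 X\right) = -3 + X^{2} - 10 X$)
$F{\left(K \right)} = \left(-111 + K\right) \left(-3 + K^{2} - 9 K\right)$ ($F{\left(K \right)} = \left(-111 + K\right) \left(K - \left(3 - K^{2} + 10 K\right)\right) = \left(-111 + K\right) \left(-3 + K^{2} - 9 K\right)$)
$\frac{F{\left(B{\left(16 \right)} \right)}}{45995} = \frac{333 + \left(-1 + 16\right)^{3} - 120 \left(-1 + 16\right)^{2} + 996 \left(-1 + 16\right)}{45995} = \left(333 + 15^{3} - 120 \cdot 15^{2} + 996 \cdot 15\right) \frac{1}{45995} = \left(333 + 3375 - 27000 + 14940\right) \frac{1}{45995} = \left(-8352\right) \frac{1}{45995} = - \frac{8352}{45995}$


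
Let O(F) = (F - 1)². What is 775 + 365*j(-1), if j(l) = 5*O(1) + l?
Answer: 410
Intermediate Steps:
O(F) = (-1 + F)²
j(l) = l (j(l) = 5*(-1 + 1)² + l = 5*0² + l = 5*0 + l = 0 + l = l)
775 + 365*j(-1) = 775 + 365*(-1) = 775 - 365 = 410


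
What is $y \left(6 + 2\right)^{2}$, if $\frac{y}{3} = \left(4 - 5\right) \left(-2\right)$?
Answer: $384$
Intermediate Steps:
$y = 6$ ($y = 3 \left(4 - 5\right) \left(-2\right) = 3 \left(\left(-1\right) \left(-2\right)\right) = 3 \cdot 2 = 6$)
$y \left(6 + 2\right)^{2} = 6 \left(6 + 2\right)^{2} = 6 \cdot 8^{2} = 6 \cdot 64 = 384$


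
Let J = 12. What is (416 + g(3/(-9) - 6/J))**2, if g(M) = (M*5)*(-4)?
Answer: 1684804/9 ≈ 1.8720e+5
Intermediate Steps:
g(M) = -20*M (g(M) = (5*M)*(-4) = -20*M)
(416 + g(3/(-9) - 6/J))**2 = (416 - 20*(3/(-9) - 6/12))**2 = (416 - 20*(3*(-1/9) - 6*1/12))**2 = (416 - 20*(-1/3 - 1/2))**2 = (416 - 20*(-5/6))**2 = (416 + 50/3)**2 = (1298/3)**2 = 1684804/9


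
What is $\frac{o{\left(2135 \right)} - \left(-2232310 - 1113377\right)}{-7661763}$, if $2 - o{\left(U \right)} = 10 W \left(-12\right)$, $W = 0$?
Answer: $- \frac{3345689}{7661763} \approx -0.43667$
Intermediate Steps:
$o{\left(U \right)} = 2$ ($o{\left(U \right)} = 2 - 10 \cdot 0 \left(-12\right) = 2 - 0 \left(-12\right) = 2 - 0 = 2 + 0 = 2$)
$\frac{o{\left(2135 \right)} - \left(-2232310 - 1113377\right)}{-7661763} = \frac{2 - \left(-2232310 - 1113377\right)}{-7661763} = \left(2 - -3345687\right) \left(- \frac{1}{7661763}\right) = \left(2 + 3345687\right) \left(- \frac{1}{7661763}\right) = 3345689 \left(- \frac{1}{7661763}\right) = - \frac{3345689}{7661763}$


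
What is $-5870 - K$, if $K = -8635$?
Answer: $2765$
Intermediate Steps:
$-5870 - K = -5870 - -8635 = -5870 + 8635 = 2765$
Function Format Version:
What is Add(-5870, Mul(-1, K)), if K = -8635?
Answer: 2765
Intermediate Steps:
Add(-5870, Mul(-1, K)) = Add(-5870, Mul(-1, -8635)) = Add(-5870, 8635) = 2765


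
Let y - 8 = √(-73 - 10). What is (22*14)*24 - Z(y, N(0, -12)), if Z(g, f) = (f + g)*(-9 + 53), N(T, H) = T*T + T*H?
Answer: 7040 - 44*I*√83 ≈ 7040.0 - 400.86*I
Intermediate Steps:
y = 8 + I*√83 (y = 8 + √(-73 - 10) = 8 + √(-83) = 8 + I*√83 ≈ 8.0 + 9.1104*I)
N(T, H) = T² + H*T
Z(g, f) = 44*f + 44*g (Z(g, f) = (f + g)*44 = 44*f + 44*g)
(22*14)*24 - Z(y, N(0, -12)) = (22*14)*24 - (44*(0*(-12 + 0)) + 44*(8 + I*√83)) = 308*24 - (44*(0*(-12)) + (352 + 44*I*√83)) = 7392 - (44*0 + (352 + 44*I*√83)) = 7392 - (0 + (352 + 44*I*√83)) = 7392 - (352 + 44*I*√83) = 7392 + (-352 - 44*I*√83) = 7040 - 44*I*√83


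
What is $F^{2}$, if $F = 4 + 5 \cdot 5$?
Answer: $841$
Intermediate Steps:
$F = 29$ ($F = 4 + 25 = 29$)
$F^{2} = 29^{2} = 841$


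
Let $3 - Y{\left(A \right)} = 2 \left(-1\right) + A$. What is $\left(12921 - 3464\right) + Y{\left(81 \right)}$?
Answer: $9381$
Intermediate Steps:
$Y{\left(A \right)} = 5 - A$ ($Y{\left(A \right)} = 3 - \left(2 \left(-1\right) + A\right) = 3 - \left(-2 + A\right) = 5 - A$)
$\left(12921 - 3464\right) + Y{\left(81 \right)} = \left(12921 - 3464\right) + \left(5 - 81\right) = 9457 + \left(5 - 81\right) = 9457 - 76 = 9381$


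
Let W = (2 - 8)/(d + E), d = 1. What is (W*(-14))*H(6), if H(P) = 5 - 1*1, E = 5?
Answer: 56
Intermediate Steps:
W = -1 (W = (2 - 8)/(1 + 5) = -6/6 = -6*⅙ = -1)
H(P) = 4 (H(P) = 5 - 1 = 4)
(W*(-14))*H(6) = -1*(-14)*4 = 14*4 = 56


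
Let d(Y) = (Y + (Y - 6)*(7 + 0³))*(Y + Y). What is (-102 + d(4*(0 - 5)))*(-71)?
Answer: -566438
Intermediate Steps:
d(Y) = 2*Y*(-42 + 8*Y) (d(Y) = (Y + (-6 + Y)*(7 + 0))*(2*Y) = (Y + (-6 + Y)*7)*(2*Y) = (Y + (-42 + 7*Y))*(2*Y) = (-42 + 8*Y)*(2*Y) = 2*Y*(-42 + 8*Y))
(-102 + d(4*(0 - 5)))*(-71) = (-102 + 4*(4*(0 - 5))*(-21 + 4*(4*(0 - 5))))*(-71) = (-102 + 4*(4*(-5))*(-21 + 4*(4*(-5))))*(-71) = (-102 + 4*(-20)*(-21 + 4*(-20)))*(-71) = (-102 + 4*(-20)*(-21 - 80))*(-71) = (-102 + 4*(-20)*(-101))*(-71) = (-102 + 8080)*(-71) = 7978*(-71) = -566438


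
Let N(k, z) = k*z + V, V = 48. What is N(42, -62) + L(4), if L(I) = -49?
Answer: -2605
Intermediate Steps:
N(k, z) = 48 + k*z (N(k, z) = k*z + 48 = 48 + k*z)
N(42, -62) + L(4) = (48 + 42*(-62)) - 49 = (48 - 2604) - 49 = -2556 - 49 = -2605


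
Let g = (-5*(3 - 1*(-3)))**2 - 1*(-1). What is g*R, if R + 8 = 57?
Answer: 44149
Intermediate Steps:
R = 49 (R = -8 + 57 = 49)
g = 901 (g = (-5*(3 + 3))**2 + 1 = (-5*6)**2 + 1 = (-30)**2 + 1 = 900 + 1 = 901)
g*R = 901*49 = 44149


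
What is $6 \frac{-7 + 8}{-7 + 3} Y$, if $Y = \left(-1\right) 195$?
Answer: $\frac{585}{2} \approx 292.5$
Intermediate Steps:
$Y = -195$
$6 \frac{-7 + 8}{-7 + 3} Y = 6 \frac{-7 + 8}{-7 + 3} \left(-195\right) = 6 \cdot 1 \frac{1}{-4} \left(-195\right) = 6 \cdot 1 \left(- \frac{1}{4}\right) \left(-195\right) = 6 \left(- \frac{1}{4}\right) \left(-195\right) = \left(- \frac{3}{2}\right) \left(-195\right) = \frac{585}{2}$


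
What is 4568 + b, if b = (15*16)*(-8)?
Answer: 2648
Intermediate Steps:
b = -1920 (b = 240*(-8) = -1920)
4568 + b = 4568 - 1920 = 2648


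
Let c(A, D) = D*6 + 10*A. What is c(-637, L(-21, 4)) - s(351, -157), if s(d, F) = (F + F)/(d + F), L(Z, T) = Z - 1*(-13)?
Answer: -622389/97 ≈ -6416.4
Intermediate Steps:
L(Z, T) = 13 + Z (L(Z, T) = Z + 13 = 13 + Z)
s(d, F) = 2*F/(F + d) (s(d, F) = (2*F)/(F + d) = 2*F/(F + d))
c(A, D) = 6*D + 10*A
c(-637, L(-21, 4)) - s(351, -157) = (6*(13 - 21) + 10*(-637)) - 2*(-157)/(-157 + 351) = (6*(-8) - 6370) - 2*(-157)/194 = (-48 - 6370) - 2*(-157)/194 = -6418 - 1*(-157/97) = -6418 + 157/97 = -622389/97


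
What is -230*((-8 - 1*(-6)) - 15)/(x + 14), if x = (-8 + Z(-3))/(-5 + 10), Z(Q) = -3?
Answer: 19550/59 ≈ 331.36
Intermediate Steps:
x = -11/5 (x = (-8 - 3)/(-5 + 10) = -11/5 ≈ -2.2000)
-230*((-8 - 1*(-6)) - 15)/(x + 14) = -230*((-8 - 1*(-6)) - 15)/(-11/5 + 14) = -230*((-8 + 6) - 15)/59/5 = -230*(-2 - 15)*5/59 = -(-3910)*5/59 = -230*(-85/59) = 19550/59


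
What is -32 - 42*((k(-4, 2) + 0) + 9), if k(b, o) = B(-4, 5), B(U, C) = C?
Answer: -620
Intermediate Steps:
k(b, o) = 5
-32 - 42*((k(-4, 2) + 0) + 9) = -32 - 42*((5 + 0) + 9) = -32 - 42*(5 + 9) = -32 - 42*14 = -32 - 588 = -620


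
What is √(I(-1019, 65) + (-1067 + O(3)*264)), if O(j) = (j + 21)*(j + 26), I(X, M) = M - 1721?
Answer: √181021 ≈ 425.47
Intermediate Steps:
I(X, M) = -1721 + M
O(j) = (21 + j)*(26 + j)
√(I(-1019, 65) + (-1067 + O(3)*264)) = √((-1721 + 65) + (-1067 + (546 + 3² + 47*3)*264)) = √(-1656 + (-1067 + (546 + 9 + 141)*264)) = √(-1656 + (-1067 + 696*264)) = √(-1656 + (-1067 + 183744)) = √(-1656 + 182677) = √181021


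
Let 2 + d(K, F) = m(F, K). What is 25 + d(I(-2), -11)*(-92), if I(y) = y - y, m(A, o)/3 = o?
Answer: 209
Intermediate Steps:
m(A, o) = 3*o
I(y) = 0
d(K, F) = -2 + 3*K
25 + d(I(-2), -11)*(-92) = 25 + (-2 + 3*0)*(-92) = 25 + (-2 + 0)*(-92) = 25 - 2*(-92) = 25 + 184 = 209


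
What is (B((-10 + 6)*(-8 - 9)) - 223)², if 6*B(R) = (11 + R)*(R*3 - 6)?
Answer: 5683456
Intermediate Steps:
B(R) = (-6 + 3*R)*(11 + R)/6 (B(R) = ((11 + R)*(R*3 - 6))/6 = ((11 + R)*(3*R - 6))/6 = ((11 + R)*(-6 + 3*R))/6 = ((-6 + 3*R)*(11 + R))/6 = (-6 + 3*R)*(11 + R)/6)
(B((-10 + 6)*(-8 - 9)) - 223)² = ((-11 + ((-10 + 6)*(-8 - 9))²/2 + 9*((-10 + 6)*(-8 - 9))/2) - 223)² = ((-11 + (-4*(-17))²/2 + 9*(-4*(-17))/2) - 223)² = ((-11 + (½)*68² + (9/2)*68) - 223)² = ((-11 + (½)*4624 + 306) - 223)² = ((-11 + 2312 + 306) - 223)² = (2607 - 223)² = 2384² = 5683456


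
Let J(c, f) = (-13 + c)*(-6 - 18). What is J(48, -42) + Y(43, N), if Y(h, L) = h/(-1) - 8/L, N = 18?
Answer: -7951/9 ≈ -883.44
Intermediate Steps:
Y(h, L) = -h - 8/L (Y(h, L) = h*(-1) - 8/L = -h - 8/L)
J(c, f) = 312 - 24*c (J(c, f) = (-13 + c)*(-24) = 312 - 24*c)
J(48, -42) + Y(43, N) = (312 - 24*48) + (-1*43 - 8/18) = (312 - 1152) + (-43 - 8*1/18) = -840 + (-43 - 4/9) = -840 - 391/9 = -7951/9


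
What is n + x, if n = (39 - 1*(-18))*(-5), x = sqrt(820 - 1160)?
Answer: -285 + 2*I*sqrt(85) ≈ -285.0 + 18.439*I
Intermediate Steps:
x = 2*I*sqrt(85) (x = sqrt(-340) = 2*I*sqrt(85) ≈ 18.439*I)
n = -285 (n = (39 + 18)*(-5) = 57*(-5) = -285)
n + x = -285 + 2*I*sqrt(85)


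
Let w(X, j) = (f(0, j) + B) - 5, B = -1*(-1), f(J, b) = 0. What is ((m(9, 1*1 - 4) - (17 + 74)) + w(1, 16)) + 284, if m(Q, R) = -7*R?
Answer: 210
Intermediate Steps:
B = 1
w(X, j) = -4 (w(X, j) = (0 + 1) - 5 = 1 - 5 = -4)
((m(9, 1*1 - 4) - (17 + 74)) + w(1, 16)) + 284 = ((-7*(1*1 - 4) - (17 + 74)) - 4) + 284 = ((-7*(1 - 4) - 1*91) - 4) + 284 = ((-7*(-3) - 91) - 4) + 284 = ((21 - 91) - 4) + 284 = (-70 - 4) + 284 = -74 + 284 = 210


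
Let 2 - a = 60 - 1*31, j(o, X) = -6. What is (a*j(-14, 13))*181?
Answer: 29322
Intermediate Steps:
a = -27 (a = 2 - (60 - 1*31) = 2 - (60 - 31) = 2 - 1*29 = 2 - 29 = -27)
(a*j(-14, 13))*181 = -27*(-6)*181 = 162*181 = 29322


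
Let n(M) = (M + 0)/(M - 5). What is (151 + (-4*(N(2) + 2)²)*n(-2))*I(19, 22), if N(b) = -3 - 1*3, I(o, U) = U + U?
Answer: 40876/7 ≈ 5839.4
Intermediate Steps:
I(o, U) = 2*U
N(b) = -6 (N(b) = -3 - 3 = -6)
n(M) = M/(-5 + M)
(151 + (-4*(N(2) + 2)²)*n(-2))*I(19, 22) = (151 + (-4*(-6 + 2)²)*(-2/(-5 - 2)))*(2*22) = (151 + (-4*(-4)²)*(-2/(-7)))*44 = (151 + (-4*16)*(-2*(-⅐)))*44 = (151 - 64*2/7)*44 = (151 - 128/7)*44 = (929/7)*44 = 40876/7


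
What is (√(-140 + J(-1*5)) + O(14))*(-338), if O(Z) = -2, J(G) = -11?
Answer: 676 - 338*I*√151 ≈ 676.0 - 4153.4*I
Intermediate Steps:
(√(-140 + J(-1*5)) + O(14))*(-338) = (√(-140 - 11) - 2)*(-338) = (√(-151) - 2)*(-338) = (I*√151 - 2)*(-338) = (-2 + I*√151)*(-338) = 676 - 338*I*√151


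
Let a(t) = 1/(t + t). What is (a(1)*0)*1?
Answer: 0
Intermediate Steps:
a(t) = 1/(2*t)
(a(1)*0)*1 = (((½)/1)*0)*1 = (((½)*1)*0)*1 = ((½)*0)*1 = 0*1 = 0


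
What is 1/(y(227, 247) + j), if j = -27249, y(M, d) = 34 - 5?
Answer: -1/27220 ≈ -3.6738e-5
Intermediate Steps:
y(M, d) = 29
1/(y(227, 247) + j) = 1/(29 - 27249) = 1/(-27220) = -1/27220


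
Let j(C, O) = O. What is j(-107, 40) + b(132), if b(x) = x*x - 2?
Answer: 17462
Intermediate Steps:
b(x) = -2 + x² (b(x) = x² - 2 = -2 + x²)
j(-107, 40) + b(132) = 40 + (-2 + 132²) = 40 + (-2 + 17424) = 40 + 17422 = 17462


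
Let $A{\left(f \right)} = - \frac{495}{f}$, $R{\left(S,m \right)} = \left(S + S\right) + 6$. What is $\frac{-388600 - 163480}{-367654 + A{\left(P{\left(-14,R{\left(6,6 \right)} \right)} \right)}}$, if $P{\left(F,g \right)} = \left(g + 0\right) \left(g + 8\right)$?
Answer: $\frac{28708160}{19118063} \approx 1.5016$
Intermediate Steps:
$R{\left(S,m \right)} = 6 + 2 S$ ($R{\left(S,m \right)} = 2 S + 6 = 6 + 2 S$)
$P{\left(F,g \right)} = g \left(8 + g\right)$
$\frac{-388600 - 163480}{-367654 + A{\left(P{\left(-14,R{\left(6,6 \right)} \right)} \right)}} = \frac{-388600 - 163480}{-367654 - \frac{495}{\left(6 + 2 \cdot 6\right) \left(8 + \left(6 + 2 \cdot 6\right)\right)}} = - \frac{552080}{-367654 - \frac{495}{\left(6 + 12\right) \left(8 + \left(6 + 12\right)\right)}} = - \frac{552080}{-367654 - \frac{495}{18 \left(8 + 18\right)}} = - \frac{552080}{-367654 - \frac{495}{18 \cdot 26}} = - \frac{552080}{-367654 - \frac{495}{468}} = - \frac{552080}{-367654 - \frac{55}{52}} = - \frac{552080}{- \frac{19118063}{52}} = \left(-552080\right) \left(- \frac{52}{19118063}\right) = \frac{28708160}{19118063}$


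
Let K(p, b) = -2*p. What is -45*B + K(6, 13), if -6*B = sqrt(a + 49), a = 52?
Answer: -12 + 15*sqrt(101)/2 ≈ 63.374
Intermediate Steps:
B = -sqrt(101)/6 (B = -sqrt(52 + 49)/6 = -sqrt(101)/6 ≈ -1.6750)
-45*B + K(6, 13) = -(-15)*sqrt(101)/2 - 2*6 = 15*sqrt(101)/2 - 12 = -12 + 15*sqrt(101)/2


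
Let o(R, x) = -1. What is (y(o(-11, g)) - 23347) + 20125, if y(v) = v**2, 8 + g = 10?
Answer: -3221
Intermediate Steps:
g = 2 (g = -8 + 10 = 2)
(y(o(-11, g)) - 23347) + 20125 = ((-1)**2 - 23347) + 20125 = (1 - 23347) + 20125 = -23346 + 20125 = -3221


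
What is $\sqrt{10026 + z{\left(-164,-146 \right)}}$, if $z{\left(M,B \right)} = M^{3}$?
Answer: $i \sqrt{4400918} \approx 2097.8 i$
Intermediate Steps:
$\sqrt{10026 + z{\left(-164,-146 \right)}} = \sqrt{10026 + \left(-164\right)^{3}} = \sqrt{10026 - 4410944} = \sqrt{-4400918} = i \sqrt{4400918}$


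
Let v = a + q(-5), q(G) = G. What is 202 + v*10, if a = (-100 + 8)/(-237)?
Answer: 36944/237 ≈ 155.88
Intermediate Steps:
a = 92/237 (a = -92*(-1/237) = 92/237 ≈ 0.38819)
v = -1093/237 (v = 92/237 - 5 = -1093/237 ≈ -4.6118)
202 + v*10 = 202 - 1093/237*10 = 202 - 10930/237 = 36944/237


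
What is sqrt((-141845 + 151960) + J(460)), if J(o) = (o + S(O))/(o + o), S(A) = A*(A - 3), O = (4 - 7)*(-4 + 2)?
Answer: sqrt(535110985)/230 ≈ 100.58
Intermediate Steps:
O = 6 (O = -3*(-2) = 6)
S(A) = A*(-3 + A)
J(o) = (18 + o)/(2*o) (J(o) = (o + 6*(-3 + 6))/(o + o) = (o + 6*3)/((2*o)) = (o + 18)*(1/(2*o)) = (18 + o)*(1/(2*o)) = (18 + o)/(2*o))
sqrt((-141845 + 151960) + J(460)) = sqrt((-141845 + 151960) + (1/2)*(18 + 460)/460) = sqrt(10115 + (1/2)*(1/460)*478) = sqrt(10115 + 239/460) = sqrt(4653139/460) = sqrt(535110985)/230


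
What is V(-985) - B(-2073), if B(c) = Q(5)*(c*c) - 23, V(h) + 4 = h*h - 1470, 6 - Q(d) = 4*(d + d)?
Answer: 147077960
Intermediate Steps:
Q(d) = 6 - 8*d (Q(d) = 6 - 4*(d + d) = 6 - 4*2*d = 6 - 8*d)
V(h) = -1474 + h² (V(h) = -4 + (h*h - 1470) = -4 + (h² - 1470) = -4 + (-1470 + h²) = -1474 + h²)
B(c) = -23 - 34*c² (B(c) = (6 - 8*5)*(c*c) - 23 = (6 - 40)*c² - 23 = -34*c² - 23 = -23 - 34*c²)
V(-985) - B(-2073) = (-1474 + (-985)²) - (-23 - 34*(-2073)²) = (-1474 + 970225) - (-23 - 34*4297329) = 968751 - (-23 - 146109186) = 968751 - 1*(-146109209) = 968751 + 146109209 = 147077960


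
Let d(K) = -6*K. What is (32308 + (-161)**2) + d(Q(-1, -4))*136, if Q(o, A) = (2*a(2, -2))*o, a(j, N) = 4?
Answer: 64757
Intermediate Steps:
Q(o, A) = 8*o (Q(o, A) = (2*4)*o = 8*o)
(32308 + (-161)**2) + d(Q(-1, -4))*136 = (32308 + (-161)**2) - 48*(-1)*136 = (32308 + 25921) - 6*(-8)*136 = 58229 + 48*136 = 58229 + 6528 = 64757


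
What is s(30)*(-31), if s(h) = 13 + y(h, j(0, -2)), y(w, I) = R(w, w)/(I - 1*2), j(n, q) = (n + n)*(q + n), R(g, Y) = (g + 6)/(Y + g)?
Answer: -3937/10 ≈ -393.70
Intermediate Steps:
R(g, Y) = (6 + g)/(Y + g)
j(n, q) = 2*n*(n + q) (j(n, q) = (2*n)*(n + q) = 2*n*(n + q))
y(w, I) = (6 + w)/(2*w*(-2 + I)) (y(w, I) = ((6 + w)/(w + w))/(I - 1*2) = ((6 + w)/((2*w)))/(I - 2) = ((1/(2*w))*(6 + w))/(-2 + I) = ((6 + w)/(2*w))/(-2 + I) = (6 + w)/(2*w*(-2 + I)))
s(h) = 13 - (6 + h)/(4*h) (s(h) = 13 + (6 + h)/(2*h*(-2 + 2*0*(0 - 2))) = 13 + (6 + h)/(2*h*(-2 + 2*0*(-2))) = 13 + (6 + h)/(2*h*(-2 + 0)) = 13 + (1/2)*(6 + h)/(h*(-2)) = 13 + (1/2)*(-1/2)*(6 + h)/h = 13 - (6 + h)/(4*h))
s(30)*(-31) = ((3/4)*(-2 + 17*30)/30)*(-31) = ((3/4)*(1/30)*(-2 + 510))*(-31) = ((3/4)*(1/30)*508)*(-31) = (127/10)*(-31) = -3937/10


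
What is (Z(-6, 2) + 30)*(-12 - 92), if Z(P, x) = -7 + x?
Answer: -2600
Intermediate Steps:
(Z(-6, 2) + 30)*(-12 - 92) = ((-7 + 2) + 30)*(-12 - 92) = (-5 + 30)*(-104) = 25*(-104) = -2600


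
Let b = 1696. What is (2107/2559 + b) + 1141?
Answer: 7261990/2559 ≈ 2837.8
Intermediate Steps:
(2107/2559 + b) + 1141 = (2107/2559 + 1696) + 1141 = 4342171/2559 + 1141 = 7261990/2559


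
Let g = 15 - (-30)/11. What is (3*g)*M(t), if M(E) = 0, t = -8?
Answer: 0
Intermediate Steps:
g = 195/11 (g = 15 - (-30)/11 = 15 - 1*(-30/11) = 15 + 30/11 = 195/11 ≈ 17.727)
(3*g)*M(t) = (3*(195/11))*0 = (585/11)*0 = 0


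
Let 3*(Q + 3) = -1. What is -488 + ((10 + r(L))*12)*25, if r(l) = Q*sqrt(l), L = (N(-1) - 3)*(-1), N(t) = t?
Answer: 512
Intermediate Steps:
Q = -10/3 (Q = -3 + (1/3)*(-1) = -3 - 1/3 = -10/3 ≈ -3.3333)
L = 4 (L = (-1 - 3)*(-1) = -4*(-1) = 4)
r(l) = -10*sqrt(l)/3
-488 + ((10 + r(L))*12)*25 = -488 + ((10 - 10*sqrt(4)/3)*12)*25 = -488 + ((10 - 10/3*2)*12)*25 = -488 + ((10 - 20/3)*12)*25 = -488 + ((10/3)*12)*25 = -488 + 40*25 = -488 + 1000 = 512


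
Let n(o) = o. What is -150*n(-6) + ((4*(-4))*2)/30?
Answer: 13484/15 ≈ 898.93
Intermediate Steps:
-150*n(-6) + ((4*(-4))*2)/30 = -150*(-6) + ((4*(-4))*2)/30 = 900 - 16*2*(1/30) = 900 - 32*1/30 = 900 - 16/15 = 13484/15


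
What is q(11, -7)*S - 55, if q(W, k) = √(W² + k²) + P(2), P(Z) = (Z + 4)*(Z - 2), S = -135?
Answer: -55 - 135*√170 ≈ -1815.2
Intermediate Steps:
P(Z) = (-2 + Z)*(4 + Z) (P(Z) = (4 + Z)*(-2 + Z) = (-2 + Z)*(4 + Z))
q(W, k) = √(W² + k²) (q(W, k) = √(W² + k²) + (-8 + 2² + 2*2) = √(W² + k²) + (-8 + 4 + 4) = √(W² + k²) + 0 = √(W² + k²))
q(11, -7)*S - 55 = √(11² + (-7)²)*(-135) - 55 = √(121 + 49)*(-135) - 55 = √170*(-135) - 55 = -135*√170 - 55 = -55 - 135*√170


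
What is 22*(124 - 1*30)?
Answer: 2068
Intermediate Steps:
22*(124 - 1*30) = 22*(124 - 30) = 22*94 = 2068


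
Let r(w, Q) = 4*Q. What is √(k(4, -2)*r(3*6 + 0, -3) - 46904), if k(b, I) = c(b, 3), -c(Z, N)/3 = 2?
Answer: 4*I*√2927 ≈ 216.41*I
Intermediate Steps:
c(Z, N) = -6 (c(Z, N) = -3*2 = -6)
k(b, I) = -6
√(k(4, -2)*r(3*6 + 0, -3) - 46904) = √(-24*(-3) - 46904) = √(-6*(-12) - 46904) = √(72 - 46904) = √(-46832) = 4*I*√2927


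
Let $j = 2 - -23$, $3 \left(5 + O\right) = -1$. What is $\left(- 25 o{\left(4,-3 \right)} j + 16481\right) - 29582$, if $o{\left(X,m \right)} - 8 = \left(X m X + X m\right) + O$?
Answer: $\frac{68197}{3} \approx 22732.0$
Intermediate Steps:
$O = - \frac{16}{3}$ ($O = -5 + \frac{1}{3} \left(-1\right) = -5 - \frac{1}{3} = - \frac{16}{3} \approx -5.3333$)
$j = 25$ ($j = 2 + 23 = 25$)
$o{\left(X,m \right)} = \frac{8}{3} + X m + m X^{2}$ ($o{\left(X,m \right)} = 8 - \left(\frac{16}{3} - X m - X m X\right) = 8 - \left(\frac{16}{3} - X m - m X^{2}\right) = 8 + \left(- \frac{16}{3} + X m + m X^{2}\right) = \frac{8}{3} + X m + m X^{2}$)
$\left(- 25 o{\left(4,-3 \right)} j + 16481\right) - 29582 = \left(- 25 \left(\frac{8}{3} + 4 \left(-3\right) - 3 \cdot 4^{2}\right) 25 + 16481\right) - 29582 = \left(- 25 \left(\frac{8}{3} - 12 - 48\right) 25 + 16481\right) - 29582 = \left(\left(-25\right) \left(- \frac{172}{3}\right) 25 + 16481\right) - 29582 = \left(\frac{4300}{3} \cdot 25 + 16481\right) - 29582 = \left(\frac{107500}{3} + 16481\right) - 29582 = \frac{156943}{3} - 29582 = \frac{68197}{3}$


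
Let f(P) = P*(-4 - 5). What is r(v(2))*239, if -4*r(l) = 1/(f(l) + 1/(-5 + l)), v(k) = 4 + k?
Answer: 239/212 ≈ 1.1274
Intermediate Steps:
f(P) = -9*P (f(P) = P*(-9) = -9*P)
r(l) = -1/(4*(1/(-5 + l) - 9*l)) (r(l) = -1/(4*(-9*l + 1/(-5 + l))) = -1/(4*(1/(-5 + l) - 9*l)))
r(v(2))*239 = ((5 - (4 + 2))/(4*(1 - 9*(4 + 2)**2 + 45*(4 + 2))))*239 = ((5 - 1*6)/(4*(1 - 9*6**2 + 45*6)))*239 = ((5 - 6)/(4*(1 - 9*36 + 270)))*239 = ((1/4)*(-1)/(1 - 324 + 270))*239 = ((1/4)*(-1)/(-53))*239 = ((1/4)*(-1/53)*(-1))*239 = (1/212)*239 = 239/212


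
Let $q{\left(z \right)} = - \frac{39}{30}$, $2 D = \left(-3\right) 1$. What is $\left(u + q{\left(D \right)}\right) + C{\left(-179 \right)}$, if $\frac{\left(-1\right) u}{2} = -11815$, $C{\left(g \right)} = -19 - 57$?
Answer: $\frac{235527}{10} \approx 23553.0$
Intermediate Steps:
$D = - \frac{3}{2}$ ($D = \frac{\left(-3\right) 1}{2} = \frac{1}{2} \left(-3\right) = - \frac{3}{2} \approx -1.5$)
$q{\left(z \right)} = - \frac{13}{10}$ ($q{\left(z \right)} = \left(-39\right) \frac{1}{30} = - \frac{13}{10}$)
$C{\left(g \right)} = -76$ ($C{\left(g \right)} = -19 - 57 = -76$)
$u = 23630$ ($u = \left(-2\right) \left(-11815\right) = 23630$)
$\left(u + q{\left(D \right)}\right) + C{\left(-179 \right)} = \left(23630 - \frac{13}{10}\right) - 76 = \frac{236287}{10} - 76 = \frac{235527}{10}$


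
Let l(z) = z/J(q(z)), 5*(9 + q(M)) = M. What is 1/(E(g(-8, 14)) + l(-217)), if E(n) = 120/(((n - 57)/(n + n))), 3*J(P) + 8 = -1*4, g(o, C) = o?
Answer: 52/4357 ≈ 0.011935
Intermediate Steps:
q(M) = -9 + M/5
J(P) = -4 (J(P) = -8/3 + (-1*4)/3 = -8/3 + (⅓)*(-4) = -8/3 - 4/3 = -4)
l(z) = -z/4 (l(z) = z/(-4) = z*(-¼) = -z/4)
E(n) = 240*n/(-57 + n) (E(n) = 120/(((-57 + n)/((2*n)))) = 120/(((-57 + n)*(1/(2*n)))) = 120/(((-57 + n)/(2*n))) = 120*(2*n/(-57 + n)) = 240*n/(-57 + n))
1/(E(g(-8, 14)) + l(-217)) = 1/(240*(-8)/(-57 - 8) - ¼*(-217)) = 1/(240*(-8)/(-65) + 217/4) = 1/(240*(-8)*(-1/65) + 217/4) = 1/(384/13 + 217/4) = 1/(4357/52) = 52/4357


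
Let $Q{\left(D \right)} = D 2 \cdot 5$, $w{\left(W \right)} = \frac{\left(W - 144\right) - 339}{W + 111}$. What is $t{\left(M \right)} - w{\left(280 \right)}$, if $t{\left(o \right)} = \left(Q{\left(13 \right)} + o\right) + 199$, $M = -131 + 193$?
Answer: $\frac{153084}{391} \approx 391.52$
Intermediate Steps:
$M = 62$
$w{\left(W \right)} = \frac{-483 + W}{111 + W}$ ($w{\left(W \right)} = \frac{\left(W - 144\right) - 339}{111 + W} = \frac{\left(-144 + W\right) - 339}{111 + W} = \frac{-483 + W}{111 + W}$)
$Q{\left(D \right)} = 10 D$ ($Q{\left(D \right)} = 2 D 5 = 10 D$)
$t{\left(o \right)} = 329 + o$ ($t{\left(o \right)} = \left(10 \cdot 13 + o\right) + 199 = \left(130 + o\right) + 199 = 329 + o$)
$t{\left(M \right)} - w{\left(280 \right)} = \left(329 + 62\right) - \frac{-483 + 280}{111 + 280} = 391 - \frac{1}{391} \left(-203\right) = 391 - - \frac{203}{391} = 391 + \frac{203}{391} = \frac{153084}{391}$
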